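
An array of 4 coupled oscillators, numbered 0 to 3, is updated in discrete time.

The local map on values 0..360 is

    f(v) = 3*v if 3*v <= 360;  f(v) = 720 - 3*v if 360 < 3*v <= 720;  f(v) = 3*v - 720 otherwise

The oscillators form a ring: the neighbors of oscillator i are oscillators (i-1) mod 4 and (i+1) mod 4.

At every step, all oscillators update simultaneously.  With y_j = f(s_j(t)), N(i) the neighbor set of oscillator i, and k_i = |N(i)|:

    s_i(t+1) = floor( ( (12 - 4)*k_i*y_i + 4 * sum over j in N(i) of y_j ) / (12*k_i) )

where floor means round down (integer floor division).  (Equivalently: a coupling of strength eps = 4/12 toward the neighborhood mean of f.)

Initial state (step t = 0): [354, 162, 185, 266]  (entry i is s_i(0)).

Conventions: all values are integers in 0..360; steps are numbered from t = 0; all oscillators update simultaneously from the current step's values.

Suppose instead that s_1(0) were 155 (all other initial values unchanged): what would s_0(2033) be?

Answer: s_0(2033) = 48
Key observation: The state at step 22, [120, 96, 120, 96], reappears at step 26: the system is in a cycle of period 4 from step 22 on.  Therefore the state at step 2033 equals the state at step 22 + ((2033 - 22) mod 4) = 25, which is [48, 24, 48, 24].

Derivation:
t=0: [354, 155, 185, 266]
t=1: [283, 254, 165, 136]
t=2: [145, 87, 209, 267]
t=3: [247, 237, 119, 117]
t=4: [74, 69, 298, 297]
t=5: [211, 204, 179, 180]
t=6: [106, 117, 170, 165]
t=7: [308, 322, 236, 238]
t=8: [178, 200, 50, 40]
t=9: [164, 136, 140, 136]
t=10: [256, 296, 304, 296]
t=11: [88, 152, 184, 152]
t=12: [264, 248, 200, 248]
t=13: [56, 48, 88, 48]
t=14: [160, 168, 224, 168]
t=15: [232, 192, 104, 192]
t=16: [64, 152, 256, 152]
t=17: [216, 216, 120, 216]
t=18: [72, 120, 264, 120]
t=19: [264, 288, 168, 288]
t=20: [96, 144, 192, 144]
t=21: [288, 264, 192, 264]
t=22: [120, 96, 120, 96]
t=23: [336, 312, 336, 312]
t=24: [264, 240, 264, 240]
t=25: [48, 24, 48, 24]
t=26: [120, 96, 120, 96]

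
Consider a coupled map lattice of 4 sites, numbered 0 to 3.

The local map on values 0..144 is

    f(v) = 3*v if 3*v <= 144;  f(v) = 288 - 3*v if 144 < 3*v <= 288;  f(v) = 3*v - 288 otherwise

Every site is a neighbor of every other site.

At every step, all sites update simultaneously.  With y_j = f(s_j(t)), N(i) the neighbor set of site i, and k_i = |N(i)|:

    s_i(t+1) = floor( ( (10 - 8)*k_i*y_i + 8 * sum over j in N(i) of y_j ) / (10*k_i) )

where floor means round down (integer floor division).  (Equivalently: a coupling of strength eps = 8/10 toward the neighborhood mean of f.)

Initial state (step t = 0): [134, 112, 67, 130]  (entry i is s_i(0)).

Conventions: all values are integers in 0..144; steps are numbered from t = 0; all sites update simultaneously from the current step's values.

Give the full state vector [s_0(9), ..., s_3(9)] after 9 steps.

Answer: [126, 126, 126, 126]

Derivation:
t=0: [134, 112, 67, 130]
t=1: [86, 90, 87, 86]
t=2: [26, 26, 26, 26]
t=3: [78, 78, 78, 78]
t=4: [54, 54, 54, 54]
t=5: [126, 126, 126, 126]
t=6: [90, 90, 90, 90]
t=7: [18, 18, 18, 18]
t=8: [54, 54, 54, 54]
t=9: [126, 126, 126, 126]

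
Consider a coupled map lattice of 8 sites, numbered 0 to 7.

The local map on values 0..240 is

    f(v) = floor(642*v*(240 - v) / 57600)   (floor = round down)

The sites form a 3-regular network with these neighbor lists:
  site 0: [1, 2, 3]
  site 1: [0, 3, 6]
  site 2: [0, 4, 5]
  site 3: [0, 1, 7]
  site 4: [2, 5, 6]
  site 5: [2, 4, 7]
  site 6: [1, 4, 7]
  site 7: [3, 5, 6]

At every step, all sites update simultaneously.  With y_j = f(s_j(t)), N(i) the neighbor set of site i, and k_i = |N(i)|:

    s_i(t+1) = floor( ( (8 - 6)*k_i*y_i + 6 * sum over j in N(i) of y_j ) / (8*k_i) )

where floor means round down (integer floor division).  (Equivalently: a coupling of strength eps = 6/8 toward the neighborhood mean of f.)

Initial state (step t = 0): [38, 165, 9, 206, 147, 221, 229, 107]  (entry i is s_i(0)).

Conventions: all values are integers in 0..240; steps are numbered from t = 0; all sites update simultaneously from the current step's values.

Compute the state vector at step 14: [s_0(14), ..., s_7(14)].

Simulating step by step:
t=0: [38, 165, 9, 206, 147, 221, 229, 107]
t=1: [80, 82, 76, 114, 62, 94, 118, 77]
t=2: [146, 151, 138, 146, 143, 138, 141, 152]
t=3: [152, 152, 154, 150, 155, 153, 151, 153]
t=4: [148, 149, 147, 149, 147, 147, 148, 148]
t=5: [151, 151, 151, 151, 151, 151, 151, 151]
t=6: [149, 149, 149, 149, 149, 149, 149, 149]
t=7: [151, 151, 151, 151, 151, 151, 151, 151]
t=8: [149, 149, 149, 149, 149, 149, 149, 149]
t=9: [151, 151, 151, 151, 151, 151, 151, 151]
t=10: [149, 149, 149, 149, 149, 149, 149, 149]
t=11: [151, 151, 151, 151, 151, 151, 151, 151]
t=12: [149, 149, 149, 149, 149, 149, 149, 149]
t=13: [151, 151, 151, 151, 151, 151, 151, 151]
t=14: [149, 149, 149, 149, 149, 149, 149, 149]

Answer: [149, 149, 149, 149, 149, 149, 149, 149]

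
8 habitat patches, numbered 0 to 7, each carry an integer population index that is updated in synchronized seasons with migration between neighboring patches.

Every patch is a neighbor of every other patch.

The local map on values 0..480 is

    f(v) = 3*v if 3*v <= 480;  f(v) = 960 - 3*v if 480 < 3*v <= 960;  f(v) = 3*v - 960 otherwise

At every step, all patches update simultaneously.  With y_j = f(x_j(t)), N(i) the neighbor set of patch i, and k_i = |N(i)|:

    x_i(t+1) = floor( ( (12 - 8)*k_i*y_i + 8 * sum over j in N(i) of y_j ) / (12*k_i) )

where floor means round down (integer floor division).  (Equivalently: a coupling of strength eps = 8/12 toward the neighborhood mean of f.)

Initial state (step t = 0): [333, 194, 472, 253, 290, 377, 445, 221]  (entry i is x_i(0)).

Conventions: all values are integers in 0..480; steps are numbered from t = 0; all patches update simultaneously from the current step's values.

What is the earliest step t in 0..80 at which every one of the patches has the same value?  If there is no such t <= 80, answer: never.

Simulating step by step:
t=0: [333, 194, 472, 253, 290, 377, 445, 221]  (not all equal)
t=1: [200, 281, 299, 239, 212, 231, 280, 261]  (not all equal)
t=2: [244, 187, 174, 217, 236, 222, 187, 201]  (not all equal)
t=3: [309, 349, 359, 328, 314, 324, 349, 339]  (not all equal)
t=4: [49, 62, 69, 47, 45, 44, 62, 55]  (not all equal)
t=5: [158, 168, 173, 157, 155, 155, 168, 163]  (not all equal)
t=6: [465, 460, 457, 464, 463, 463, 460, 464]  (not all equal)
t=7: [428, 424, 422, 427, 426, 426, 424, 427]  (not all equal)
t=8: [318, 315, 314, 317, 316, 316, 315, 317]  (not all equal)
t=9: [10, 12, 13, 11, 12, 12, 12, 11]  (not all equal)
t=10: [33, 35, 35, 34, 35, 35, 35, 34]  (not all equal)
t=11: [102, 103, 103, 103, 103, 103, 103, 103]  (not all equal)
t=12: [308, 308, 308, 308, 308, 308, 308, 308]  (all equal)

Answer: 12
Key observation: Synchronization is absorbing here: once all patches are equal they stay equal, and step 12 is the first all-equal step.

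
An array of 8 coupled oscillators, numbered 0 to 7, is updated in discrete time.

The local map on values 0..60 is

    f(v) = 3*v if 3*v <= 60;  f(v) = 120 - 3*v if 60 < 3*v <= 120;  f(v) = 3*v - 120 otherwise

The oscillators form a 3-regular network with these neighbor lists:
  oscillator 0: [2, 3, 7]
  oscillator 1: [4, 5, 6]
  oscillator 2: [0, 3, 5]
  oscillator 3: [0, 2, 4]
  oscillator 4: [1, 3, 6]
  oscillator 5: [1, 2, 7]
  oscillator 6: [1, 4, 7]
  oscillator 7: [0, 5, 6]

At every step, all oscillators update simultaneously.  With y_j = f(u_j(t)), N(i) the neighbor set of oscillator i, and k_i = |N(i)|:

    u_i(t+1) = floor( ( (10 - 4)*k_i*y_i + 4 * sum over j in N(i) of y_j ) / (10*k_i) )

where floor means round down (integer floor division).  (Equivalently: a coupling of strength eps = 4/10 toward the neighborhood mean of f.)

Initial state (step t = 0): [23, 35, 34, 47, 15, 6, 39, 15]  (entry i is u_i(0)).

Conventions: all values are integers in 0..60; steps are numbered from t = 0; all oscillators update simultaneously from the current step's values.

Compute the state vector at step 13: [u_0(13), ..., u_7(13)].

Answer: [31, 18, 13, 13, 9, 6, 19, 10]

Derivation:
t=0: [23, 35, 34, 47, 15, 6, 39, 15]
t=1: [41, 17, 22, 27, 32, 21, 15, 36]
t=2: [15, 47, 45, 34, 32, 49, 38, 21]
t=3: [39, 20, 21, 22, 20, 28, 17, 44]
t=4: [18, 55, 46, 48, 58, 38, 48, 19]
t=5: [45, 38, 22, 31, 44, 19, 35, 45]
t=6: [21, 14, 45, 27, 13, 44, 13, 20]
t=7: [49, 37, 23, 38, 39, 22, 42, 50]
t=8: [27, 13, 42, 14, 4, 44, 9, 29]
t=9: [34, 30, 16, 32, 21, 17, 27, 30]
t=10: [24, 37, 41, 30, 46, 45, 39, 32]
t=11: [36, 10, 14, 27, 16, 13, 8, 23]
t=12: [24, 32, 37, 37, 41, 39, 31, 40]
t=13: [31, 18, 13, 13, 9, 6, 19, 10]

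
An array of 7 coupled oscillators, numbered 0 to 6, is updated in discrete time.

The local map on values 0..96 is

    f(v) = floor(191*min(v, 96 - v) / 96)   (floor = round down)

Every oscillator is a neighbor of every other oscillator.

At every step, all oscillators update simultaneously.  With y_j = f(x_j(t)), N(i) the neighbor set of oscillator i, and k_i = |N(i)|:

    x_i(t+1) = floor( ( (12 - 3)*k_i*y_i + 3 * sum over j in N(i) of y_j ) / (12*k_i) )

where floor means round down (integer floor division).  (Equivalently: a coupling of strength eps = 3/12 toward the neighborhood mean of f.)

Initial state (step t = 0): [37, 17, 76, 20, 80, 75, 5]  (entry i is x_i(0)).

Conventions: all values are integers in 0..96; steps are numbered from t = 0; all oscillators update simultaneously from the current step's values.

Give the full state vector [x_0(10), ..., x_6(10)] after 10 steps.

Simulating step by step:
t=0: [37, 17, 76, 20, 80, 75, 5]
t=1: [62, 34, 38, 38, 33, 40, 17]
t=2: [66, 66, 72, 72, 65, 75, 42]
t=3: [58, 58, 49, 49, 59, 45, 75]
t=4: [75, 75, 88, 88, 74, 85, 51]
t=5: [40, 40, 21, 21, 41, 25, 74]
t=6: [73, 73, 46, 46, 74, 51, 47]
t=7: [52, 52, 85, 85, 51, 83, 86]
t=8: [76, 76, 29, 29, 77, 32, 28]
t=9: [42, 42, 54, 54, 40, 59, 53]
t=10: [82, 82, 82, 82, 79, 75, 83]

Answer: [82, 82, 82, 82, 79, 75, 83]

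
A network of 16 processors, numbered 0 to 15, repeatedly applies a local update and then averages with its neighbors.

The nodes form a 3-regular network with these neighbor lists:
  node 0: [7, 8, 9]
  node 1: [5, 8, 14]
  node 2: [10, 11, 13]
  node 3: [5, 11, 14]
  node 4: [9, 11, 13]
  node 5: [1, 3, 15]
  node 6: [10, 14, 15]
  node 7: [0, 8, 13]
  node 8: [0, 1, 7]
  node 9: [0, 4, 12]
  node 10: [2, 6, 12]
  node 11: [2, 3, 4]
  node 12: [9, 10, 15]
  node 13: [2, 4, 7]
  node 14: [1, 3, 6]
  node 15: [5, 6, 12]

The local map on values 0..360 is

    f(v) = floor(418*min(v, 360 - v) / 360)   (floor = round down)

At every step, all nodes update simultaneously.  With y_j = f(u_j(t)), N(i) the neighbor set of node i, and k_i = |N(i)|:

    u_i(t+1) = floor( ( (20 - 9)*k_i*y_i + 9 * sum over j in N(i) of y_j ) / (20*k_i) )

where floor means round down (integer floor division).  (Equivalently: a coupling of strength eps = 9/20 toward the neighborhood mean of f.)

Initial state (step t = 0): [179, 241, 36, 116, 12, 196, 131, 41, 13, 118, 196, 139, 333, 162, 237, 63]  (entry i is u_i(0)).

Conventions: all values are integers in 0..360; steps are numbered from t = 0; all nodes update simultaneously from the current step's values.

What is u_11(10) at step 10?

Simulating step by step:
t=0: [179, 241, 36, 116, 12, 196, 131, 41, 13, 118, 196, 139, 333, 162, 237, 63]
t=1: [143, 127, 103, 147, 80, 156, 144, 87, 67, 113, 138, 116, 77, 118, 141, 96]
t=2: [137, 144, 130, 165, 110, 163, 156, 112, 104, 124, 144, 130, 109, 122, 162, 126]
t=3: [146, 166, 151, 184, 134, 179, 174, 134, 134, 140, 160, 152, 137, 138, 184, 154]
t=4: [163, 190, 174, 200, 159, 199, 196, 157, 162, 161, 182, 176, 166, 160, 201, 183]
t=5: [187, 192, 200, 187, 187, 190, 193, 184, 188, 187, 200, 197, 195, 186, 187, 197]
t=6: [200, 196, 188, 197, 198, 195, 192, 202, 199, 198, 187, 191, 191, 199, 198, 191]
t=7: [185, 189, 196, 190, 188, 191, 194, 184, 186, 188, 198, 194, 195, 187, 189, 195]
t=8: [202, 198, 191, 196, 198, 195, 192, 202, 201, 198, 189, 193, 191, 198, 196, 191]
t=9: [183, 188, 194, 190, 188, 191, 194, 183, 184, 188, 196, 192, 195, 188, 190, 195]
t=10: [203, 199, 193, 196, 198, 195, 192, 203, 203, 198, 190, 195, 192, 198, 196, 191]

Answer: u_11(10) = 195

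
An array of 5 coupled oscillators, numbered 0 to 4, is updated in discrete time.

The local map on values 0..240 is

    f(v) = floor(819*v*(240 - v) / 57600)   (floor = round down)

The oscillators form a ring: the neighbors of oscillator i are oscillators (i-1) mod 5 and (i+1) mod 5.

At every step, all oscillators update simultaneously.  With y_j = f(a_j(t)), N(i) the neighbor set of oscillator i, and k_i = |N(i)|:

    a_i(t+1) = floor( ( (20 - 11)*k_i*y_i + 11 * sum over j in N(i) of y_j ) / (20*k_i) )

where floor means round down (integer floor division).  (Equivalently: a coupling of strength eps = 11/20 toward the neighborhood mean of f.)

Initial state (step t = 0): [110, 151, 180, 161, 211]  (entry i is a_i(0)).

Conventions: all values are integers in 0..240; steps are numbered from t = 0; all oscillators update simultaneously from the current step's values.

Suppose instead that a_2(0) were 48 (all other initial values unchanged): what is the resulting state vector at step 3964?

Answer: [203, 203, 203, 203, 203]
Key observation: The state at step 10, [201, 201, 201, 201, 201], reappears at step 14: the system is in a cycle of period 4 from step 10 on.  Therefore the state at step 3964 equals the state at step 10 + ((3964 - 10) mod 4) = 12, which is [203, 203, 203, 203, 203].

Derivation:
t=0: [110, 151, 48, 161, 211]
t=1: [167, 177, 160, 140, 144]
t=2: [175, 168, 180, 193, 190]
t=3: [156, 163, 151, 136, 140]
t=4: [187, 183, 190, 197, 195]
t=5: [137, 142, 134, 125, 127]
t=6: [200, 198, 200, 203, 202]
t=7: [113, 115, 112, 108, 109]
t=8: [203, 203, 203, 202, 203]
t=9: [106, 106, 106, 107, 106]
t=10: [201, 201, 201, 201, 201]
t=11: [111, 111, 111, 111, 111]
t=12: [203, 203, 203, 203, 203]
t=13: [106, 106, 106, 106, 106]
t=14: [201, 201, 201, 201, 201]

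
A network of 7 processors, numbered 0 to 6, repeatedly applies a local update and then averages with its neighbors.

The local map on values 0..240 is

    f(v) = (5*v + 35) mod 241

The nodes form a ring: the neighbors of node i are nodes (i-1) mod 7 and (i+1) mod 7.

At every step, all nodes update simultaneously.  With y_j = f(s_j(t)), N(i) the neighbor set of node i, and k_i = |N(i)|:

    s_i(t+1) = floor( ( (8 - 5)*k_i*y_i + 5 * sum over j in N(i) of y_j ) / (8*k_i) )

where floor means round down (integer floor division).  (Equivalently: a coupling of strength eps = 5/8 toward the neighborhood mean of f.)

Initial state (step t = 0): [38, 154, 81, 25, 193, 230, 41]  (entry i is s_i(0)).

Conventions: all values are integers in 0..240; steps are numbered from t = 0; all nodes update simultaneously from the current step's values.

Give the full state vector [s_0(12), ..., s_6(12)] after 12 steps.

Answer: [148, 167, 130, 84, 114, 87, 144]

Derivation:
t=0: [38, 154, 81, 25, 193, 230, 41]
t=1: [185, 163, 150, 133, 132, 169, 229]
t=2: [196, 141, 131, 167, 197, 192, 204]
t=3: [52, 87, 129, 137, 76, 57, 59]
t=4: [119, 164, 220, 205, 164, 111, 74]
t=5: [148, 149, 135, 130, 113, 133, 141]
t=6: [42, 108, 166, 184, 175, 123, 90]
t=7: [31, 80, 154, 189, 195, 122, 54]
t=8: [151, 157, 96, 46, 73, 95, 134]
t=9: [125, 67, 50, 69, 75, 129, 113]
t=10: [143, 117, 100, 118, 168, 163, 161]
t=11: [89, 76, 107, 117, 141, 131, 92]
t=12: [148, 167, 130, 84, 114, 87, 144]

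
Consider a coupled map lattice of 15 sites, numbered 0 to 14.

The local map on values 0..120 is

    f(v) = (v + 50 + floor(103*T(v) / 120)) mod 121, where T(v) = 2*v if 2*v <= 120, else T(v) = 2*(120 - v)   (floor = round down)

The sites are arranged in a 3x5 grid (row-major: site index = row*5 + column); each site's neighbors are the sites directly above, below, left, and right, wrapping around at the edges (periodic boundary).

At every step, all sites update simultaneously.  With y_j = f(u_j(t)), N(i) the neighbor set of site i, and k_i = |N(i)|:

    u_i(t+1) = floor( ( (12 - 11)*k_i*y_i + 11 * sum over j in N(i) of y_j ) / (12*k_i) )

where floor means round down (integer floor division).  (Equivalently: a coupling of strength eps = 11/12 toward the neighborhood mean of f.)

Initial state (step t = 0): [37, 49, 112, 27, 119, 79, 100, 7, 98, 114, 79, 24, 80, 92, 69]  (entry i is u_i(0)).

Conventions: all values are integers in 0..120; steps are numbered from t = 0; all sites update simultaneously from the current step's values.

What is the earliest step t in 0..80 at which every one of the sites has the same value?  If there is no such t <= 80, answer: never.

Simulating step by step:
t=0: [37, 49, 112, 27, 119, 79, 100, 7, 98, 114, 79, 24, 80, 92, 69]  (not all equal)
t=1: [63, 64, 52, 54, 42, 57, 79, 64, 49, 67, 76, 73, 76, 58, 64]  (not all equal)
t=2: [75, 80, 82, 66, 81, 83, 85, 73, 82, 70, 85, 81, 81, 77, 75]  (not all equal)
t=3: [75, 76, 80, 77, 82, 77, 77, 76, 82, 77, 77, 75, 78, 79, 78]  (not all equal)
t=4: [78, 79, 79, 76, 79, 79, 79, 77, 78, 77, 79, 79, 79, 78, 78]  (not all equal)
t=5: [78, 78, 78, 78, 79, 78, 78, 78, 79, 78, 78, 78, 78, 79, 78]  (not all equal)
t=6: [78, 79, 79, 78, 78, 79, 79, 78, 78, 78, 79, 79, 78, 78, 78]  (not all equal)
t=7: [78, 78, 78, 78, 79, 78, 78, 78, 79, 78, 78, 78, 78, 79, 78]  (not all equal)

Answer: never
Key observation: The state at step 5 reappears at step 7 — the system is in a cycle of period 2 from step 5 on.  No step 0..7 is synchronized, and the cycle repeats forever, so no step up to 80 (or ever) has all sites equal.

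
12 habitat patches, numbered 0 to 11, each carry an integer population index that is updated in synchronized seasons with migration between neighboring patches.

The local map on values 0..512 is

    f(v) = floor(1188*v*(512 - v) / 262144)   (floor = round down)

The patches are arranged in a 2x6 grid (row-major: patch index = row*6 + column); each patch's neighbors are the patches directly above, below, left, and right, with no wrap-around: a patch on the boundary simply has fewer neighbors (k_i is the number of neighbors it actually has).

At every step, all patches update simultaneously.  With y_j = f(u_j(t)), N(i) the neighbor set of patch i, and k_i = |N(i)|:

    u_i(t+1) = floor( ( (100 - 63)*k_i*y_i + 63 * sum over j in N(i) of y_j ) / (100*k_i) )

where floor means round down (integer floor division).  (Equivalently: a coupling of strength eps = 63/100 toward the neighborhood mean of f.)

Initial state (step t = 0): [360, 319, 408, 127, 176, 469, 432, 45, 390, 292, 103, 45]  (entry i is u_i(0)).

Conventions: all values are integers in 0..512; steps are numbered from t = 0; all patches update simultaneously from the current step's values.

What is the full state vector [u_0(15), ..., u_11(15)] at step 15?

Simulating step by step:
t=0: [360, 319, 408, 127, 176, 469, 432, 45, 390, 292, 103, 45]
t=1: [228, 215, 221, 239, 204, 147, 165, 171, 200, 239, 207, 123]
t=2: [281, 285, 289, 291, 278, 247, 271, 271, 282, 290, 272, 246]
t=3: [294, 293, 292, 291, 294, 295, 294, 294, 292, 292, 294, 295]
t=4: [290, 290, 290, 290, 290, 290, 290, 290, 290, 290, 290, 290]
t=5: [291, 291, 291, 291, 291, 291, 291, 291, 291, 291, 291, 291]
t=6: [291, 291, 291, 291, 291, 291, 291, 291, 291, 291, 291, 291]
t=7: [291, 291, 291, 291, 291, 291, 291, 291, 291, 291, 291, 291]
t=8: [291, 291, 291, 291, 291, 291, 291, 291, 291, 291, 291, 291]
t=9: [291, 291, 291, 291, 291, 291, 291, 291, 291, 291, 291, 291]
t=10: [291, 291, 291, 291, 291, 291, 291, 291, 291, 291, 291, 291]
t=11: [291, 291, 291, 291, 291, 291, 291, 291, 291, 291, 291, 291]
t=12: [291, 291, 291, 291, 291, 291, 291, 291, 291, 291, 291, 291]
t=13: [291, 291, 291, 291, 291, 291, 291, 291, 291, 291, 291, 291]
t=14: [291, 291, 291, 291, 291, 291, 291, 291, 291, 291, 291, 291]
t=15: [291, 291, 291, 291, 291, 291, 291, 291, 291, 291, 291, 291]

Answer: [291, 291, 291, 291, 291, 291, 291, 291, 291, 291, 291, 291]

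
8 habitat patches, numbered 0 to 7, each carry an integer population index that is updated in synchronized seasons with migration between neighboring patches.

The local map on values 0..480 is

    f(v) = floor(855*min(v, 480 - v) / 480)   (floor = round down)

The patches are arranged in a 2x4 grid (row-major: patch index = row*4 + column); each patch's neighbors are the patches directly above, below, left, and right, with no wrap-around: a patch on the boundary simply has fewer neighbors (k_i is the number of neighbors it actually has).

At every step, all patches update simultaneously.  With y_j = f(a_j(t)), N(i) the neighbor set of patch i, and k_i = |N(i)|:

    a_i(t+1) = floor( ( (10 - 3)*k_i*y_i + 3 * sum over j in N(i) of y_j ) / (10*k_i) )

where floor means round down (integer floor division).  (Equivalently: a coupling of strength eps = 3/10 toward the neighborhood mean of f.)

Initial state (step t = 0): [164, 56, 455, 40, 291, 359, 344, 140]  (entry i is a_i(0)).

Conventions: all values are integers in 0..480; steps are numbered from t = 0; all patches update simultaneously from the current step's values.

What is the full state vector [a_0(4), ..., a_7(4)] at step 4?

Answer: [337, 244, 304, 312, 388, 392, 383, 392]

Derivation:
t=0: [164, 56, 455, 40, 291, 359, 344, 140]
t=1: [269, 124, 72, 93, 311, 218, 220, 221]
t=2: [340, 243, 167, 193, 325, 362, 364, 358]
t=3: [279, 371, 305, 317, 262, 237, 216, 234]
t=4: [337, 244, 304, 312, 388, 392, 383, 392]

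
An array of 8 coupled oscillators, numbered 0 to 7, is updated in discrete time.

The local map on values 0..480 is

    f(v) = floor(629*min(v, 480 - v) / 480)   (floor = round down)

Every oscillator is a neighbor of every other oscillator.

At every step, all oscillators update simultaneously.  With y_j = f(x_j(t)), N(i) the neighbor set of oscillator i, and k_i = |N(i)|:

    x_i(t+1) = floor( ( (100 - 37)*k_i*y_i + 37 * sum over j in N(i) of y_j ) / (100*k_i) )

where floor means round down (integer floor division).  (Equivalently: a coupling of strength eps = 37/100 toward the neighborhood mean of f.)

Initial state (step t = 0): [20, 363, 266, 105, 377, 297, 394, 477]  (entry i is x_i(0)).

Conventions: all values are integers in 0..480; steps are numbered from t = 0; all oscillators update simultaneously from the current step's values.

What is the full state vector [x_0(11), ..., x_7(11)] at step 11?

Simulating step by step:
t=0: [20, 363, 266, 105, 377, 297, 394, 477]
t=1: [72, 145, 218, 136, 134, 195, 121, 59]
t=2: [128, 184, 239, 177, 175, 221, 165, 119]
t=3: [193, 236, 277, 230, 229, 264, 221, 186]
t=4: [263, 296, 272, 292, 291, 281, 285, 258]
t=5: [274, 249, 267, 252, 253, 260, 257, 278]
t=6: [276, 295, 282, 292, 292, 287, 289, 273]
t=7: [261, 247, 256, 249, 249, 252, 251, 263]
t=8: [290, 301, 294, 299, 299, 297, 298, 289]
t=9: [244, 236, 242, 238, 238, 239, 239, 246]
t=10: [309, 309, 310, 310, 310, 311, 311, 307]
t=11: [223, 223, 222, 222, 222, 221, 221, 224]

Answer: [223, 223, 222, 222, 222, 221, 221, 224]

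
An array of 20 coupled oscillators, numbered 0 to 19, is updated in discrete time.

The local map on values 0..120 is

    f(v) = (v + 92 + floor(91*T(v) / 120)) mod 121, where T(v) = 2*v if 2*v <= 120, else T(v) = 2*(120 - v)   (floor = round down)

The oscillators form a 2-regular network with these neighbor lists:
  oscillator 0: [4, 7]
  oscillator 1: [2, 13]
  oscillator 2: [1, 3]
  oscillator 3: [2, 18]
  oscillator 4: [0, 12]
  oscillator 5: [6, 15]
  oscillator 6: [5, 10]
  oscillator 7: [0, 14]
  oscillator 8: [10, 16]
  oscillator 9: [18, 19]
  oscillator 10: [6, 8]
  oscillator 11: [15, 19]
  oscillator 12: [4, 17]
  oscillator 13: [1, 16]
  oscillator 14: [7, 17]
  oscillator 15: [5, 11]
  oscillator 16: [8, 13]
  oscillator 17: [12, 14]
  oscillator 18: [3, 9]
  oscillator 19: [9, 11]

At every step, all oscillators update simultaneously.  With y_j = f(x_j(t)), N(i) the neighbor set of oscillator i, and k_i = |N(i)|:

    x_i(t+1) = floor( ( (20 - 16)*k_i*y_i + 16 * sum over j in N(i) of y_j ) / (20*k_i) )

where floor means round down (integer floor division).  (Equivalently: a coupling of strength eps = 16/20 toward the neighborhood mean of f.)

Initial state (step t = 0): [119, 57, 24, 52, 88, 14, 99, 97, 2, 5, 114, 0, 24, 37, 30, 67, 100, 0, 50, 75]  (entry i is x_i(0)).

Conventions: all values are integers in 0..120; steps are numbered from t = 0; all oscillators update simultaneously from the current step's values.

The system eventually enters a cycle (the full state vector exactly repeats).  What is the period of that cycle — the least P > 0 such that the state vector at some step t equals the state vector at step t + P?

Answer: 2
Key observation: The state at step 7, [100, 101, 101, 101, 100, 100, 100, 100, 100, 100, 100, 101, 100, 100, 100, 100, 100, 100, 100, 100], reappears at step 9 — and no state repeats earlier — so the cycle the system enters has period 2.

Derivation:
t=0: [119, 57, 24, 52, 88, 14, 99, 97, 2, 5, 114, 0, 24, 37, 30, 67, 100, 0, 50, 75]
t=1: [101, 60, 92, 71, 70, 88, 60, 75, 97, 104, 98, 111, 85, 98, 86, 62, 84, 49, 101, 101]
t=2: [112, 83, 67, 105, 106, 69, 83, 106, 104, 99, 61, 107, 105, 64, 104, 104, 103, 105, 106, 97]
t=3: [97, 116, 106, 106, 96, 107, 68, 97, 59, 100, 83, 99, 98, 107, 98, 105, 107, 98, 99, 99]
t=4: [102, 96, 96, 99, 102, 105, 106, 102, 106, 101, 116, 99, 102, 95, 102, 98, 105, 102, 99, 101]
t=5: [100, 103, 102, 101, 100, 99, 96, 100, 96, 100, 97, 101, 100, 101, 100, 100, 100, 100, 100, 100]
t=6: [101, 99, 99, 100, 101, 101, 101, 101, 101, 101, 102, 100, 101, 100, 101, 100, 101, 101, 100, 100]
t=7: [100, 101, 101, 101, 100, 100, 100, 100, 100, 100, 100, 101, 100, 100, 100, 100, 100, 100, 100, 100]
t=8: [101, 100, 100, 100, 101, 101, 101, 101, 101, 101, 101, 100, 101, 100, 101, 100, 101, 101, 100, 100]
t=9: [100, 101, 101, 101, 100, 100, 100, 100, 100, 100, 100, 101, 100, 100, 100, 100, 100, 100, 100, 100]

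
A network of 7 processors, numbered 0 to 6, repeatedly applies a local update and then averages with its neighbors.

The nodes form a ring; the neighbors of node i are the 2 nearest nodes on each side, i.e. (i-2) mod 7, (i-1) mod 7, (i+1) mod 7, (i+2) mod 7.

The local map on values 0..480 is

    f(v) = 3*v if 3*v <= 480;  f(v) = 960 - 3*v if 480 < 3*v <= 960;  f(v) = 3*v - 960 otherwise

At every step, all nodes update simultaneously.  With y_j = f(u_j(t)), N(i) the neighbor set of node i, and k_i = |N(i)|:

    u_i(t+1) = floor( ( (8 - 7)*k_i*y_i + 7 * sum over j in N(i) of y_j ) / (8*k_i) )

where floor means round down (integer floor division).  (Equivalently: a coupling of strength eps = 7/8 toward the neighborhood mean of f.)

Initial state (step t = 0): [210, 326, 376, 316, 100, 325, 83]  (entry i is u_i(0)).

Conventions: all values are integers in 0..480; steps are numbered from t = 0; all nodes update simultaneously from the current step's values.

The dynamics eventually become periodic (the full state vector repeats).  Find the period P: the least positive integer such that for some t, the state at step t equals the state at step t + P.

Simulating step by step:
t=0: [210, 326, 376, 316, 100, 325, 83]
t=1: [139, 168, 165, 111, 134, 196, 176]
t=2: [429, 417, 409, 412, 400, 393, 414]
t=3: [272, 288, 281, 256, 258, 273, 270]
t=4: [128, 143, 149, 142, 154, 164, 142]
t=5: [435, 421, 427, 448, 444, 429, 434]
t=6: [325, 342, 347, 337, 347, 356, 337]
t=7: [68, 51, 56, 79, 73, 56, 65]
t=8: [175, 195, 198, 184, 195, 208, 187]
t=9: [377, 398, 394, 368, 376, 395, 382]
t=10: [211, 187, 184, 203, 190, 174, 197]
t=11: [393, 368, 371, 401, 391, 369, 386]
t=12: [167, 195, 198, 174, 188, 209, 182]
t=13: [382, 413, 410, 376, 388, 415, 393]
t=14: [253, 219, 216, 248, 231, 205, 236]
t=15: [290, 252, 254, 295, 279, 247, 275]
t=16: [176, 134, 132, 172, 152, 119, 156]
t=17: [409, 430, 428, 407, 421, 438, 418]
t=18: [318, 291, 294, 319, 307, 290, 311]
t=19: [62, 35, 39, 64, 48, 27, 51]
t=20: [123, 154, 151, 121, 136, 157, 132]
t=21: [435, 403, 407, 437, 419, 394, 423]
t=22: [270, 308, 304, 268, 287, 312, 282]
t=23: [67, 106, 102, 64, 87, 116, 81]
t=24: [290, 245, 250, 293, 270, 239, 277]
t=25: [187, 139, 145, 191, 163, 128, 171]
t=26: [418, 417, 420, 421, 420, 420, 421]
t=27: [297, 298, 297, 298, 301, 300, 297]
t=28: [66, 67, 65, 63, 64, 64, 63]
t=29: [194, 193, 195, 194, 191, 192, 194]
t=30: [379, 377, 380, 381, 379, 380, 381]
t=31: [178, 179, 177, 177, 180, 180, 177]
t=32: [425, 427, 425, 423, 425, 425, 423]
t=33: [315, 313, 315, 315, 312, 312, 315]
t=34: [18, 15, 18, 20, 18, 18, 20]
t=35: [53, 55, 53, 52, 56, 56, 52]
t=36: [161, 158, 161, 163, 160, 160, 163]
t=37: [475, 474, 475, 476, 475, 475, 476]
t=38: [465, 465, 465, 464, 466, 466, 464]
t=39: [435, 433, 435, 435, 434, 434, 435]
t=40: [343, 344, 343, 342, 343, 343, 342]
t=41: [69, 68, 69, 69, 67, 67, 69]
t=42: [205, 206, 205, 203, 204, 204, 203]
t=43: [346, 347, 346, 346, 348, 348, 346]
t=44: [79, 78, 79, 81, 80, 80, 81]
t=45: [238, 239, 238, 238, 240, 240, 238]
t=46: [244, 245, 244, 242, 243, 243, 242]
t=47: [229, 230, 229, 229, 231, 231, 229]
t=48: [271, 272, 271, 269, 270, 270, 269]
t=49: [148, 149, 148, 148, 150, 150, 148]
t=50: [445, 444, 445, 447, 446, 446, 447]
t=51: [376, 377, 376, 376, 378, 378, 376]
t=52: [169, 168, 169, 171, 170, 170, 171]
t=53: [451, 450, 451, 451, 449, 449, 451]
t=54: [391, 392, 391, 389, 390, 390, 389]
t=55: [211, 210, 211, 211, 209, 209, 211]
t=56: [328, 327, 328, 330, 329, 329, 330]
t=57: [25, 26, 25, 25, 27, 27, 25]
t=58: [76, 75, 76, 78, 77, 77, 78]
t=59: [229, 230, 229, 229, 231, 231, 229]

Answer: 12
Key observation: The state at step 47, [229, 230, 229, 229, 231, 231, 229], reappears at step 59 — and no state repeats earlier — so the cycle the system enters has period 12.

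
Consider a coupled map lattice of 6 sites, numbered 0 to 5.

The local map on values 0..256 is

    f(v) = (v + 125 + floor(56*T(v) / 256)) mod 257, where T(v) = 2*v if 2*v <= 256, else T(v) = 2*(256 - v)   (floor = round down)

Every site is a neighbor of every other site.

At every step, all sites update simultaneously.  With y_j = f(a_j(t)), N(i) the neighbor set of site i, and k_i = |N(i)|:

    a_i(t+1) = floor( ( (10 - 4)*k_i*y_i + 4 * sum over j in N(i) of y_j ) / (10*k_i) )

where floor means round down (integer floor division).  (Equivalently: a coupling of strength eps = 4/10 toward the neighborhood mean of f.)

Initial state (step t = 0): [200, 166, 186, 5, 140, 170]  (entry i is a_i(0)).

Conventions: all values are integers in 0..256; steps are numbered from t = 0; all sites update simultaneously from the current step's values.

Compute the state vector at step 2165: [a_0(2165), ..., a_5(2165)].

Simulating step by step:
t=0: [200, 166, 186, 5, 140, 170]
t=1: [88, 79, 84, 109, 71, 80]
t=2: [228, 221, 225, 110, 216, 222]
t=3: [100, 98, 99, 57, 96, 98]
t=4: [25, 24, 25, 127, 23, 24]
t=5: [150, 150, 150, 93, 149, 150]
t=6: [58, 58, 58, 26, 58, 58]
t=7: [204, 204, 204, 180, 204, 204]
t=8: [92, 92, 92, 86, 92, 92]
t=9: [19, 19, 19, 148, 19, 19]
t=10: [144, 144, 144, 98, 144, 144]
t=11: [56, 56, 56, 29, 56, 56]
t=12: [201, 201, 201, 181, 201, 201]
t=13: [92, 92, 92, 85, 92, 92]
t=14: [19, 19, 19, 148, 19, 19]

Answer: [144, 144, 144, 98, 144, 144]
Key observation: The state at step 9, [19, 19, 19, 148, 19, 19], reappears at step 14: the system is in a cycle of period 5 from step 9 on.  Therefore the state at step 2165 equals the state at step 9 + ((2165 - 9) mod 5) = 10, which is [144, 144, 144, 98, 144, 144].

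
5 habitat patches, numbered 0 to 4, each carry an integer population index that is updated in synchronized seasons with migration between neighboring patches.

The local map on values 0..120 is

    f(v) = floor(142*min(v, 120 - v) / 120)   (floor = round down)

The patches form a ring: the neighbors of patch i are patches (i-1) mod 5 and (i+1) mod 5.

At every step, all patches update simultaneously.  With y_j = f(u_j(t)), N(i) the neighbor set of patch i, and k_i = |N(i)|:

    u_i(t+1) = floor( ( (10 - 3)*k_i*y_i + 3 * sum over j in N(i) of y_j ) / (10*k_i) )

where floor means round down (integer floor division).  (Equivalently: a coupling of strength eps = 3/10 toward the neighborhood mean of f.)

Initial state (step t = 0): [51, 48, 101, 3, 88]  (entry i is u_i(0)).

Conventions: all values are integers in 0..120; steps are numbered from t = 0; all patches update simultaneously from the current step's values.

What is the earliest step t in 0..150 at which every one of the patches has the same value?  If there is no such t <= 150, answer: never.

Answer: 11
Key observation: Synchronization is absorbing here: once all patches are equal they stay equal, and step 11 is the first all-equal step.

Derivation:
t=0: [51, 48, 101, 3, 88]  (not all equal)
t=1: [55, 51, 24, 10, 35]  (not all equal)
t=2: [60, 55, 30, 18, 40]  (not all equal)
t=3: [66, 61, 37, 27, 46]  (not all equal)
t=4: [62, 64, 45, 36, 51]  (not all equal)
t=5: [66, 64, 53, 46, 58]  (not all equal)
t=6: [64, 64, 61, 57, 65]  (not all equal)
t=7: [65, 66, 68, 67, 65]  (not all equal)
t=8: [64, 63, 61, 62, 64]  (not all equal)
t=9: [66, 67, 68, 67, 66]  (not all equal)
t=10: [62, 62, 61, 62, 62]  (not all equal)
t=11: [68, 68, 68, 68, 68]  (all equal)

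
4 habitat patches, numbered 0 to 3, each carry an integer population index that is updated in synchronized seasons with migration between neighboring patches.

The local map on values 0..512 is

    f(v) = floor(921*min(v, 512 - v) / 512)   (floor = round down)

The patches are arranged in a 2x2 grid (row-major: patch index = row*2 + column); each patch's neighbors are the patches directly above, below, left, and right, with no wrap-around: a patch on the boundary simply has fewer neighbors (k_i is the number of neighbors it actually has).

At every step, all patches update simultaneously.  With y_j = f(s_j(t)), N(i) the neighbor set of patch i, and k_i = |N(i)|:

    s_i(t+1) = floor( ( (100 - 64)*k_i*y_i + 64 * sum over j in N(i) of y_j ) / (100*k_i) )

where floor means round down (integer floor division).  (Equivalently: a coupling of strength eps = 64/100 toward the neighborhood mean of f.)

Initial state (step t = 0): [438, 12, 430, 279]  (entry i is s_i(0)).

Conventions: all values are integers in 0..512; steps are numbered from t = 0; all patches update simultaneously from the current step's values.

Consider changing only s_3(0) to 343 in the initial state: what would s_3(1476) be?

Simulating step by step:
t=0: [438, 12, 430, 343]
t=1: [101, 147, 192, 163]
t=2: [260, 246, 275, 300]
t=3: [440, 426, 420, 414]
t=4: [148, 153, 157, 165]
t=5: [274, 278, 281, 284]
t=6: [421, 419, 417, 414]
t=7: [166, 168, 169, 171]
t=8: [301, 302, 303, 304]
t=9: [377, 376, 375, 375]
t=10: [243, 244, 244, 245]
t=11: [437, 438, 438, 438]
t=12: [133, 133, 133, 133]
t=13: [239, 239, 239, 239]
t=14: [429, 429, 429, 429]
t=15: [149, 149, 149, 149]
t=16: [268, 268, 268, 268]
t=17: [438, 438, 438, 438]
t=18: [133, 133, 133, 133]

Answer: s_3(1476) = 133
Key observation: The state at step 12, [133, 133, 133, 133], reappears at step 18: the system is in a cycle of period 6 from step 12 on.  Therefore the state at step 1476 equals the state at step 12 + ((1476 - 12) mod 6) = 12, which is [133, 133, 133, 133].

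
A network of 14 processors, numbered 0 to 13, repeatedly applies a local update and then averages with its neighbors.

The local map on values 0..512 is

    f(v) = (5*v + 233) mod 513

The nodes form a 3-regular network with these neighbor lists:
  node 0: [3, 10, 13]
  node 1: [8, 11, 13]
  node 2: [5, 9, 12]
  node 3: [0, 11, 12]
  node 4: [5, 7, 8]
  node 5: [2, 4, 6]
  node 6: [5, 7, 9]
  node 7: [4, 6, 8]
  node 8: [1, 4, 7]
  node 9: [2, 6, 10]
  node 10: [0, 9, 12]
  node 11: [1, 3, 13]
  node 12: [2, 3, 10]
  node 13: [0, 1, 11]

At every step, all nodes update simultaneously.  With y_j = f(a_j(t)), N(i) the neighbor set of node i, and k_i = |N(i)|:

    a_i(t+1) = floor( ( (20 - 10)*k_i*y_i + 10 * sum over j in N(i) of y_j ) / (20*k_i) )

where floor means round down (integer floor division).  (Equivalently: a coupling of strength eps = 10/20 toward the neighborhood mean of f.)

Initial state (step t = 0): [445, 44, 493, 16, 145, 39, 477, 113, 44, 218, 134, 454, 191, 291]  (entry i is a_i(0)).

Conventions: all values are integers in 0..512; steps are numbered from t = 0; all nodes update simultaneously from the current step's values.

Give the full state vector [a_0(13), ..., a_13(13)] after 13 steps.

Simulating step by step:
t=0: [445, 44, 493, 16, 145, 39, 477, 113, 44, 218, 134, 454, 191, 291]
t=1: [345, 402, 214, 326, 416, 319, 194, 301, 423, 244, 339, 378, 220, 292]
t=2: [354, 182, 309, 294, 261, 263, 241, 221, 256, 354, 386, 147, 318, 190]
t=3: [304, 241, 245, 282, 390, 198, 336, 391, 400, 359, 257, 300, 227, 251]
t=4: [283, 345, 387, 177, 151, 254, 324, 182, 203, 460, 420, 260, 342, 367]
t=5: [119, 333, 285, 216, 373, 389, 336, 227, 279, 359, 306, 341, 283, 180]
t=6: [260, 278, 180, 280, 115, 152, 346, 255, 169, 364, 264, 325, 159, 232]
t=7: [332, 165, 134, 185, 316, 377, 372, 369, 169, 91, 92, 250, 36, 335]
t=8: [290, 162, 304, 270, 161, 150, 65, 74, 81, 189, 247, 317, 323, 325]
t=9: [206, 129, 262, 144, 120, 280, 141, 75, 82, 192, 321, 202, 271, 232]
t=10: [302, 301, 53, 303, 213, 171, 271, 193, 195, 204, 225, 303, 148, 320]
t=11: [241, 213, 373, 250, 205, 167, 101, 169, 198, 260, 314, 221, 403, 249]
t=12: [401, 296, 147, 381, 164, 104, 212, 135, 191, 342, 317, 352, 225, 392]
t=13: [177, 213, 390, 205, 146, 244, 306, 273, 180, 368, 293, 293, 302, 206]

Answer: [177, 213, 390, 205, 146, 244, 306, 273, 180, 368, 293, 293, 302, 206]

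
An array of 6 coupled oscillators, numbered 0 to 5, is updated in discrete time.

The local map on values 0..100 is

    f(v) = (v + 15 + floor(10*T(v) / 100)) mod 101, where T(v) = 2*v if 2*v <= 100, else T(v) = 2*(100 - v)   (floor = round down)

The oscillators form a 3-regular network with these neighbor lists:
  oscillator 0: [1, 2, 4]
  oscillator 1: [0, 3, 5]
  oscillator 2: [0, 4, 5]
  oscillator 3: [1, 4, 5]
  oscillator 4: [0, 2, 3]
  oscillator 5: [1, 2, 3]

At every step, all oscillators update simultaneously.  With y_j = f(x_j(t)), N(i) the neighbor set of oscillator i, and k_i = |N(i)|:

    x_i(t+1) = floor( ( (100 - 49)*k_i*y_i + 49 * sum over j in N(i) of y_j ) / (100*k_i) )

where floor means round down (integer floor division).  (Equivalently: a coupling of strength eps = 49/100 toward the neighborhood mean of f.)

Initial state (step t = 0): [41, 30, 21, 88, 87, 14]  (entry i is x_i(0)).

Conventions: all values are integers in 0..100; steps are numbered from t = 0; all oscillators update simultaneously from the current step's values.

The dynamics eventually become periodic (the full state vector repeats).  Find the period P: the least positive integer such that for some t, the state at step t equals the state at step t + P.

Answer: 21
Key observation: The state at step 15, [99, 99, 99, 99, 99, 99], reappears at step 36 — and no state repeats earlier — so the cycle the system enters has period 21.

Derivation:
t=0: [41, 30, 21, 88, 87, 14]
t=1: [47, 42, 36, 15, 19, 31]
t=2: [62, 58, 55, 41, 45, 52]
t=3: [80, 77, 77, 69, 72, 75]
t=4: [96, 95, 95, 92, 93, 94]
t=5: [9, 9, 9, 7, 8, 9]
t=6: [24, 24, 24, 23, 24, 24]
t=7: [43, 42, 43, 42, 42, 42]
t=8: [65, 65, 65, 65, 65, 65]
t=9: [87, 87, 87, 87, 87, 87]
t=10: [3, 3, 3, 3, 3, 3]
t=11: [18, 18, 18, 18, 18, 18]
t=12: [36, 36, 36, 36, 36, 36]
t=13: [58, 58, 58, 58, 58, 58]
t=14: [81, 81, 81, 81, 81, 81]
t=15: [99, 99, 99, 99, 99, 99]
t=16: [13, 13, 13, 13, 13, 13]
t=17: [30, 30, 30, 30, 30, 30]
t=18: [51, 51, 51, 51, 51, 51]
t=19: [75, 75, 75, 75, 75, 75]
t=20: [95, 95, 95, 95, 95, 95]
t=21: [10, 10, 10, 10, 10, 10]
t=22: [27, 27, 27, 27, 27, 27]
t=23: [47, 47, 47, 47, 47, 47]
t=24: [71, 71, 71, 71, 71, 71]
t=25: [91, 91, 91, 91, 91, 91]
t=26: [6, 6, 6, 6, 6, 6]
t=27: [22, 22, 22, 22, 22, 22]
t=28: [41, 41, 41, 41, 41, 41]
t=29: [64, 64, 64, 64, 64, 64]
t=30: [86, 86, 86, 86, 86, 86]
t=31: [2, 2, 2, 2, 2, 2]
t=32: [17, 17, 17, 17, 17, 17]
t=33: [35, 35, 35, 35, 35, 35]
t=34: [57, 57, 57, 57, 57, 57]
t=35: [80, 80, 80, 80, 80, 80]
t=36: [99, 99, 99, 99, 99, 99]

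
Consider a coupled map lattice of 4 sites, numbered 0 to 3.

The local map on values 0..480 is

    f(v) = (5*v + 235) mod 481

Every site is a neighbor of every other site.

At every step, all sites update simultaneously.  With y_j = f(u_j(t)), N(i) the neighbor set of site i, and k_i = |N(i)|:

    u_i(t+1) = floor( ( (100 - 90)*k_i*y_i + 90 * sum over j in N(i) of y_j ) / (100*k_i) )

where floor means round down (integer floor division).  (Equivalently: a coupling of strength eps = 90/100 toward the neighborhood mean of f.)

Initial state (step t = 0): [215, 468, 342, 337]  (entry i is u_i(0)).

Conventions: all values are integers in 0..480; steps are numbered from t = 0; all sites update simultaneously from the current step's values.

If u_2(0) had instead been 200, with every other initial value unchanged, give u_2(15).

Simulating step by step:
t=0: [215, 468, 200, 337]
t=1: [310, 346, 325, 285]
t=2: [236, 296, 221, 261]
t=3: [269, 305, 284, 340]
t=4: [175, 139, 160, 200]
t=5: [253, 193, 268, 228]
t=6: [240, 204, 225, 169]
t=7: [290, 326, 305, 361]
t=8: [280, 244, 265, 305]
t=9: [153, 189, 168, 128]
t=10: [221, 185, 206, 150]
t=11: [195, 231, 210, 266]
t=12: [286, 250, 271, 311]
t=13: [183, 219, 198, 158]
t=14: [227, 191, 212, 252]
t=15: [224, 260, 239, 295]

Answer: u_2(15) = 239
Key observation: This trace re-runs the system from the modified initial state.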